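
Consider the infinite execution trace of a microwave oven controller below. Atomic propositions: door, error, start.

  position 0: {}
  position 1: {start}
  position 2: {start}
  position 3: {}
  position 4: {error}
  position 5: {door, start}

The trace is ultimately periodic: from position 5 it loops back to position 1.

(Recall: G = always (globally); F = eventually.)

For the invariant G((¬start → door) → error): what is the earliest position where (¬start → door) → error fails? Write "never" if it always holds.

1

Check (¬start → door) → error at each position in order: 0 ✓.
At position 1 the labels are {start}, so (¬start → door) → error is false there. This is the first violation.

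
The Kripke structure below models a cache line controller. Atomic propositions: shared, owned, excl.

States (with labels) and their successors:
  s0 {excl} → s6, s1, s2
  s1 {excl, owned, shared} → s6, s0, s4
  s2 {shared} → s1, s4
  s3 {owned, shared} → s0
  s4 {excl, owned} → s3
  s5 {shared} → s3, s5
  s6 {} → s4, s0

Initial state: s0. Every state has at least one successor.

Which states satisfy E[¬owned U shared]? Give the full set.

States satisfying ¬owned: {s0, s2, s5, s6}.
States satisfying shared: {s1, s2, s3, s5}.
States satisfying E[¬owned U shared]: {s0, s1, s2, s3, s5, s6}.

{s0, s1, s2, s3, s5, s6}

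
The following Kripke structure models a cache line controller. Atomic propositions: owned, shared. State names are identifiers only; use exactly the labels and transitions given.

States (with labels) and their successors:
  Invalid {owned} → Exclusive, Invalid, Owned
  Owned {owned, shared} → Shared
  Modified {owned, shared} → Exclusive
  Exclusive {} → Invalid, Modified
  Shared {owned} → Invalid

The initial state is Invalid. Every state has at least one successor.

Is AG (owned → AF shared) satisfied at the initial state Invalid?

Violated

States satisfying owned → AF shared: {Owned, Modified, Exclusive}.
States satisfying AG (owned → AF shared): ∅.
Invalid is reachable from Invalid and violates owned → AF shared, so AG fails at Invalid.
Invalid ∉ Sat(AG (owned → AF shared)).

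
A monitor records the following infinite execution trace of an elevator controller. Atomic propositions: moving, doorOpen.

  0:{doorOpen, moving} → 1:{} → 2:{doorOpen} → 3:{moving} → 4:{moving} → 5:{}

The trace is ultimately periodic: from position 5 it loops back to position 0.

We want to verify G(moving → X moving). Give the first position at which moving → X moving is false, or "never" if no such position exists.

0

At position 0 the labels are {doorOpen, moving} and the next position 1 has {}, so moving → X moving is false there. This is the first violation.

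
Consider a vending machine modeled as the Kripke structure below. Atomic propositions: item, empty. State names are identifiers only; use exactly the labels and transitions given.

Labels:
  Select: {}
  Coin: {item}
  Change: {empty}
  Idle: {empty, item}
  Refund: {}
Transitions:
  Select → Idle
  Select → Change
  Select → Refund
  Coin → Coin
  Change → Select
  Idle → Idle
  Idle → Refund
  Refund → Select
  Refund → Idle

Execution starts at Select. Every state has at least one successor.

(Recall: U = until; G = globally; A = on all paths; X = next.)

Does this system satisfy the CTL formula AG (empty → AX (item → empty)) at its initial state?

Yes

States satisfying empty → AX (item → empty): {Select, Coin, Change, Idle, Refund}.
States satisfying AG (empty → AX (item → empty)): {Select, Coin, Change, Idle, Refund}.
Every state reachable from Select satisfies empty → AX (item → empty).
Select ∈ Sat(AG (empty → AX (item → empty))).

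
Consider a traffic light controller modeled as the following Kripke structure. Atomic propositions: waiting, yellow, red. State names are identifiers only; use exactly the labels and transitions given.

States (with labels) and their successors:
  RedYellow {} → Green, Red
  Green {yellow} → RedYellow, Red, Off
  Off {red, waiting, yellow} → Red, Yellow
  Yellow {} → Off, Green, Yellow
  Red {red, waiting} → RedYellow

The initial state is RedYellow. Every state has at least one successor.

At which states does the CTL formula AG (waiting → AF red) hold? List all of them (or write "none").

{RedYellow, Green, Off, Yellow, Red}

States satisfying waiting → AF red: {RedYellow, Green, Off, Yellow, Red}.
States satisfying AG (waiting → AF red): {RedYellow, Green, Off, Yellow, Red}.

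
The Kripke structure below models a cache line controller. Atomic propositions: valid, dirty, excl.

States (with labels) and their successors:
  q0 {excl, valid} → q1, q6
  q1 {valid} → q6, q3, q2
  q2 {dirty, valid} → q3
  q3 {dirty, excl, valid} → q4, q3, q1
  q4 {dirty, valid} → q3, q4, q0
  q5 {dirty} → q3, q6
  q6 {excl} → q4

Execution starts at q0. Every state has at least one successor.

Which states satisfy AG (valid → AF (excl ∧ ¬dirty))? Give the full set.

none

States satisfying valid → AF (excl ∧ ¬dirty): {q0, q5, q6}.
States satisfying AG (valid → AF (excl ∧ ¬dirty)): ∅.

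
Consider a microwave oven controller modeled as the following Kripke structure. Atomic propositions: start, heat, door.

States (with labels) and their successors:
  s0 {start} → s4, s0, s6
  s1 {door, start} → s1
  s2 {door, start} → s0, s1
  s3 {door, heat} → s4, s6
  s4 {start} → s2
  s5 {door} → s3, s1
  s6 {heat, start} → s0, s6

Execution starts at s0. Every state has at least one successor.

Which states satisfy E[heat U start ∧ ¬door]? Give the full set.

{s0, s3, s4, s6}

States satisfying heat: {s3, s6}.
States satisfying start ∧ ¬door: {s0, s4, s6}.
States satisfying E[heat U start ∧ ¬door]: {s0, s3, s4, s6}.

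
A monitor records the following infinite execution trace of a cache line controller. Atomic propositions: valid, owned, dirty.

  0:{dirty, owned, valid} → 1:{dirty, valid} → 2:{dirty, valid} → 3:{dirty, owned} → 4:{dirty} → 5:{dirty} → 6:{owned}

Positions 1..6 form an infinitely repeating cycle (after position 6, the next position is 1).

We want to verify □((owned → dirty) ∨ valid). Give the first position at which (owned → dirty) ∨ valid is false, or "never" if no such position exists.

6

Check (owned → dirty) ∨ valid at each position in order: 0 ✓, 1 ✓, 2 ✓, 3 ✓, 4 ✓, 5 ✓.
At position 6 the labels are {owned}, so (owned → dirty) ∨ valid is false there. This is the first violation.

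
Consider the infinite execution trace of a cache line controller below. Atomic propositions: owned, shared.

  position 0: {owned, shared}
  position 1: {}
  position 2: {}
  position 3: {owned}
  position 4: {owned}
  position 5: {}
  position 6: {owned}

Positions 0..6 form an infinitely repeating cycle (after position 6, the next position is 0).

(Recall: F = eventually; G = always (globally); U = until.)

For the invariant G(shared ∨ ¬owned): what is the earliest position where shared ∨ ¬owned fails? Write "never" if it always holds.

3

Check shared ∨ ¬owned at each position in order: 0 ✓, 1 ✓, 2 ✓.
At position 3 the labels are {owned}, so shared ∨ ¬owned is false there. This is the first violation.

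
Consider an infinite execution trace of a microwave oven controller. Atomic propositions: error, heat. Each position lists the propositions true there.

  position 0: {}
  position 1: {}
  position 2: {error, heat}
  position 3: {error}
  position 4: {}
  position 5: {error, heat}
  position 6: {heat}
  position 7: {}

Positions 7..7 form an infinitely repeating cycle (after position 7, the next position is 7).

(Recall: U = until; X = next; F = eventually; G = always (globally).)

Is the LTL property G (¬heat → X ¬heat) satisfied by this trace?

No

¬heat → X ¬heat must hold at every position from 0 onward. It fails at position 1, so G (¬heat → X ¬heat) is false.
Positions where ¬heat holds: 0, 1, 3, 4, 7.
Check X ¬heat at each: 0→ok, 1→fails, 3→ok, 4→fails, 7→ok.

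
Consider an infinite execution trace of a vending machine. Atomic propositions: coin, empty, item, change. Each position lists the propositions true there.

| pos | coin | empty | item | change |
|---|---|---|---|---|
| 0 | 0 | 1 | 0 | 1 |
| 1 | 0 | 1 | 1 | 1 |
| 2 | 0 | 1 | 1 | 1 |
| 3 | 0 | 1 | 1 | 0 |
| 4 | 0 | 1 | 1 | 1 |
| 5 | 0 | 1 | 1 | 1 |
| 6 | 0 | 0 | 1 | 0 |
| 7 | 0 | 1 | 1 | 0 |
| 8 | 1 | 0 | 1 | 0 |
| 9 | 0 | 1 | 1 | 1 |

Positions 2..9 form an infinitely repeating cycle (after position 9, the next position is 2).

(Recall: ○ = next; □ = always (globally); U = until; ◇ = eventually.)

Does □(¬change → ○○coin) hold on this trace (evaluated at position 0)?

¬change → ○○coin must hold at every position from 0 onward. It fails at position 3, so □(¬change → ○○coin) is false.
Positions where ¬change holds: 3, 6, 7, 8.
Check ○○coin at each: 3→fails, 6→ok, 7→fails, 8→fails.

No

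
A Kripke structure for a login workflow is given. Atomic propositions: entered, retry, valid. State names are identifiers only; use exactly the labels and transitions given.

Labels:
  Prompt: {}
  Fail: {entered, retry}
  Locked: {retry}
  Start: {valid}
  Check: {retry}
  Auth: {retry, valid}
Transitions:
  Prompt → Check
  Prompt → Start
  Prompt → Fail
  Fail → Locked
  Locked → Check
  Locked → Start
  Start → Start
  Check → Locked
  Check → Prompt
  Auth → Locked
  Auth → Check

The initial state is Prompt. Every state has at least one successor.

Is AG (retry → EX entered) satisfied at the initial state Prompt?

States satisfying retry → EX entered: {Prompt, Start}.
States satisfying AG (retry → EX entered): {Start}.
Check is reachable from Prompt and violates retry → EX entered, so AG fails at Prompt.
Prompt ∉ Sat(AG (retry → EX entered)).

No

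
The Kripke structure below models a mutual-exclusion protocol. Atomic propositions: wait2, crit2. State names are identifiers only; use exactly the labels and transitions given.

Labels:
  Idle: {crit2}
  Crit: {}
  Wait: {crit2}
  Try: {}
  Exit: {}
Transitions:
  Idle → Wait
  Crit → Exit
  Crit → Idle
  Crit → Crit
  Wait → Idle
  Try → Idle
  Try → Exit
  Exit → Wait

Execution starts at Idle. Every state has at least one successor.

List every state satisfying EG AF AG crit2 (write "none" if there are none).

{Idle, Wait, Try, Exit}

States satisfying AF AG crit2: {Idle, Wait, Try, Exit}.
States satisfying EG AF AG crit2: {Idle, Wait, Try, Exit}.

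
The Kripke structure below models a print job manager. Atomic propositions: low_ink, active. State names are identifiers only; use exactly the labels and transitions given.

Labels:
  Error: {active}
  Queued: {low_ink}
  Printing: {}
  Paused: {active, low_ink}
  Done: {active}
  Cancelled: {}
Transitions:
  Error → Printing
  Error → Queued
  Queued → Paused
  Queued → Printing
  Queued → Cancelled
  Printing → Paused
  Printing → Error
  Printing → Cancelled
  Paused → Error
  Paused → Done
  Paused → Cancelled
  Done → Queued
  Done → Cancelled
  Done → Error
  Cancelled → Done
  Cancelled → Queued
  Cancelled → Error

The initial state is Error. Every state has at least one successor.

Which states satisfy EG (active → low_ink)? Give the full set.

{Queued, Printing, Paused, Cancelled}

States satisfying active → low_ink: {Queued, Printing, Paused, Cancelled}.
States satisfying EG (active → low_ink): {Queued, Printing, Paused, Cancelled}.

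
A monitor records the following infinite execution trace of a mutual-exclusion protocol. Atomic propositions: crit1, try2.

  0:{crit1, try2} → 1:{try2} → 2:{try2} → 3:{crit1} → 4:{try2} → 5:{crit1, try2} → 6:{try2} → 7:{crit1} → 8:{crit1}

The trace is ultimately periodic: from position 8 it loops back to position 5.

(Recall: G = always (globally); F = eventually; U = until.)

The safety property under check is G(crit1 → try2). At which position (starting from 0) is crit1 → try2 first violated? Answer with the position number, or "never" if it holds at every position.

Check crit1 → try2 at each position in order: 0 ✓, 1 ✓, 2 ✓.
At position 3 the labels are {crit1}, so crit1 → try2 is false there. This is the first violation.

3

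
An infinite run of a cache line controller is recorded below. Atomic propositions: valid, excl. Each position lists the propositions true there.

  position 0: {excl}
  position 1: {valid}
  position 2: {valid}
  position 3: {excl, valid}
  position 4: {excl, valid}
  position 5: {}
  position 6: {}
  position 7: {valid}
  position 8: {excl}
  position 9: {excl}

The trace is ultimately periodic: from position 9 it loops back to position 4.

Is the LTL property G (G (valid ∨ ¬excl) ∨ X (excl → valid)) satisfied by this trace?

G (valid ∨ ¬excl) ∨ X (excl → valid) must hold at every position from 0 onward. It fails at position 7, so G (G (valid ∨ ¬excl) ∨ X (excl → valid)) is false.

Violated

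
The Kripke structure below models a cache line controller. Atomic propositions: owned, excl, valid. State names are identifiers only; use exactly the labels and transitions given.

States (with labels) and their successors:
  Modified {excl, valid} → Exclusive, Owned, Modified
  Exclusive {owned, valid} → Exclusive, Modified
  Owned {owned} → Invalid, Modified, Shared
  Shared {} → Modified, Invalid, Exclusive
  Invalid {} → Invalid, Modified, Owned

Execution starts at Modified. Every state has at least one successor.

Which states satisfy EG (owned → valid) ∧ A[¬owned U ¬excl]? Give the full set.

{Exclusive, Shared, Invalid}

States satisfying owned → valid: {Modified, Exclusive, Shared, Invalid}.
States satisfying EG (owned → valid): {Modified, Exclusive, Shared, Invalid}.
States satisfying ¬owned: {Modified, Shared, Invalid}.
States satisfying ¬excl: {Exclusive, Owned, Shared, Invalid}.
States satisfying A[¬owned U ¬excl]: {Exclusive, Owned, Shared, Invalid}.
States satisfying EG (owned → valid) ∧ A[¬owned U ¬excl]: {Exclusive, Shared, Invalid}.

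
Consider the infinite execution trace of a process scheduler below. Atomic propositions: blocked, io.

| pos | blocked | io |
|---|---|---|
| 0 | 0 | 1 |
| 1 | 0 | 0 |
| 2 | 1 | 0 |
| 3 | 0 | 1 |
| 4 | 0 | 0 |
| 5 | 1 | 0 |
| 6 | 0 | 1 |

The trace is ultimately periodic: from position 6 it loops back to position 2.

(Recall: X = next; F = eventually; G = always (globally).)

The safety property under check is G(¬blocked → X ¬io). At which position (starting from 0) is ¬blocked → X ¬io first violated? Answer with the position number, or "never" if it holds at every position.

never

¬blocked → X ¬io holds at every position 0..6, and those are all the positions the trace ever visits, so the invariant G(¬blocked → X ¬io) is never violated.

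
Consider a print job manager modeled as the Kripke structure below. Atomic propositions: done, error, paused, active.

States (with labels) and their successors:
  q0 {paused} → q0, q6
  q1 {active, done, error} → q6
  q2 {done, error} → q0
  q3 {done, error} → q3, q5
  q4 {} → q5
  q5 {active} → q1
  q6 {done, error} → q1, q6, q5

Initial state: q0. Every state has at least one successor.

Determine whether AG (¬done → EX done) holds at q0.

States satisfying ¬done → EX done: {q0, q1, q2, q3, q5, q6}.
States satisfying AG (¬done → EX done): {q0, q1, q2, q3, q5, q6}.
Every state reachable from q0 satisfies ¬done → EX done.
q0 ∈ Sat(AG (¬done → EX done)).

Yes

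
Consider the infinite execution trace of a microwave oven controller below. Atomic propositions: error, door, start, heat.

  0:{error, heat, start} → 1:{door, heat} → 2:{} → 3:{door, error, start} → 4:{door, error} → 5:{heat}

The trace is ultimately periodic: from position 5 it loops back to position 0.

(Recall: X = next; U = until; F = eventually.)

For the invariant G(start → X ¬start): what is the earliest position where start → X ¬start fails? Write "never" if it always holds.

start → X ¬start holds at every position 0..5, and those are all the positions the trace ever visits, so the invariant G(start → X ¬start) is never violated.

never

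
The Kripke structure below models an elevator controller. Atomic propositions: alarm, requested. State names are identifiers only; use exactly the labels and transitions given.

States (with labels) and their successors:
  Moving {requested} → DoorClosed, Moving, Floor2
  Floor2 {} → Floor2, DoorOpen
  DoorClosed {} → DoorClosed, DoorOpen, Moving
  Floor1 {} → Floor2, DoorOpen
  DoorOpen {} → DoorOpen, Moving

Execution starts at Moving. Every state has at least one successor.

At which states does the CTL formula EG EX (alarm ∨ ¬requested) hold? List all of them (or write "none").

{Moving, Floor2, DoorClosed, Floor1, DoorOpen}

States satisfying EX (alarm ∨ ¬requested): {Moving, Floor2, DoorClosed, Floor1, DoorOpen}.
States satisfying EG EX (alarm ∨ ¬requested): {Moving, Floor2, DoorClosed, Floor1, DoorOpen}.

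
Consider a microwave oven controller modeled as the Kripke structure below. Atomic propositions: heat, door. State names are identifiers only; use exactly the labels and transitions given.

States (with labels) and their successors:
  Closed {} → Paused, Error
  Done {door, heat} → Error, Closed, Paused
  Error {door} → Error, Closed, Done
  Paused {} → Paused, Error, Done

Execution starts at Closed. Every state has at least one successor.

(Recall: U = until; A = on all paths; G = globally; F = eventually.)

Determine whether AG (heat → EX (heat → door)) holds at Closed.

States satisfying heat → EX (heat → door): {Closed, Done, Error, Paused}.
States satisfying AG (heat → EX (heat → door)): {Closed, Done, Error, Paused}.
Every state reachable from Closed satisfies heat → EX (heat → door).
Closed ∈ Sat(AG (heat → EX (heat → door))).

Satisfied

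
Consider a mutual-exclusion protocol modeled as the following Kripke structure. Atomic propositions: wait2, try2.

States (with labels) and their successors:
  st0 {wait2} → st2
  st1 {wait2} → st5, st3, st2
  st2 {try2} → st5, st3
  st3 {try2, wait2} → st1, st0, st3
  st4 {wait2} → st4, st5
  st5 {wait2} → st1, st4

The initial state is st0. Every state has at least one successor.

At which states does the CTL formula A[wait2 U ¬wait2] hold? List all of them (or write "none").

States satisfying wait2: {st0, st1, st3, st4, st5}.
States satisfying ¬wait2: {st2}.
States satisfying A[wait2 U ¬wait2]: {st0, st2}.

{st0, st2}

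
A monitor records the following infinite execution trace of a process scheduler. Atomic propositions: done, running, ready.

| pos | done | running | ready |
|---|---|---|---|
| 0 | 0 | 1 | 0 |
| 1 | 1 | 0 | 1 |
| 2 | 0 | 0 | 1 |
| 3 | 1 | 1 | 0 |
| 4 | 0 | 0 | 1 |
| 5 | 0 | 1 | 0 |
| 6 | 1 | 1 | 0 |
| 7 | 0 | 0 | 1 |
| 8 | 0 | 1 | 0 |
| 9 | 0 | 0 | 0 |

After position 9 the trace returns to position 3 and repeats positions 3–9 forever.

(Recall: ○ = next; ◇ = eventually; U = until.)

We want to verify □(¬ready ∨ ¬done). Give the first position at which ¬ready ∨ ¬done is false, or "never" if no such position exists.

1

Check ¬ready ∨ ¬done at each position in order: 0 ✓.
At position 1 the labels are {done, ready}, so ¬ready ∨ ¬done is false there. This is the first violation.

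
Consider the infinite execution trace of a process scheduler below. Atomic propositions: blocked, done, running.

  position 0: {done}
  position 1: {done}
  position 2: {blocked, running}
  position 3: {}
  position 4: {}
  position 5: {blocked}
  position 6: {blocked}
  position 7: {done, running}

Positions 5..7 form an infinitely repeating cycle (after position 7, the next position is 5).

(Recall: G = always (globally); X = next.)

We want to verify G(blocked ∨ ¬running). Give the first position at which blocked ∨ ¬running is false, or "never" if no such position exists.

Check blocked ∨ ¬running at each position in order: 0 ✓, 1 ✓, 2 ✓, 3 ✓, 4 ✓, 5 ✓, 6 ✓.
At position 7 the labels are {done, running}, so blocked ∨ ¬running is false there. This is the first violation.

7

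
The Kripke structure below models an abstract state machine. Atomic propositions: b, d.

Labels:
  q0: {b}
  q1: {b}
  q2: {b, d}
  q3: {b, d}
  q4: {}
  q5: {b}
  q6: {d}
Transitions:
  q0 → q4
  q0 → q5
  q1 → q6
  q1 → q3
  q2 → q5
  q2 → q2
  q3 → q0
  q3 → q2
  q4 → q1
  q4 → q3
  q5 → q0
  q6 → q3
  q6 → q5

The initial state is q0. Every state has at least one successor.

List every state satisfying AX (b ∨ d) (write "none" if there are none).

{q1, q2, q3, q4, q5, q6}

States satisfying b ∨ d: {q0, q1, q2, q3, q5, q6}.
States satisfying AX (b ∨ d): {q1, q2, q3, q4, q5, q6}.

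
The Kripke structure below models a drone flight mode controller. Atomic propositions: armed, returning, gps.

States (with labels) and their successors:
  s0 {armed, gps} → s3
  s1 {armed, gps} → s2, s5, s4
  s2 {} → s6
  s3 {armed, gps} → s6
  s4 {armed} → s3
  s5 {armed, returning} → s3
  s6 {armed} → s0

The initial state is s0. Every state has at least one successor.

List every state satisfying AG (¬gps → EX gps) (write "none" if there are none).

{s0, s3, s4, s5, s6}

States satisfying ¬gps → EX gps: {s0, s1, s3, s4, s5, s6}.
States satisfying AG (¬gps → EX gps): {s0, s3, s4, s5, s6}.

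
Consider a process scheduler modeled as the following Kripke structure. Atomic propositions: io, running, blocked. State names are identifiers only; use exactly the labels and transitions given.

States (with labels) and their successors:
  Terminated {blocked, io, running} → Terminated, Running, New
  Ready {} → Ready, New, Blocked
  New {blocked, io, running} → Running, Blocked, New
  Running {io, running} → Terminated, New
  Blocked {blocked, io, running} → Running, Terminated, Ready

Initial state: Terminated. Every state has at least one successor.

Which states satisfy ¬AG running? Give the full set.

States satisfying running: {Terminated, New, Running, Blocked}.
States satisfying AG running: ∅.
States satisfying ¬AG running: {Terminated, Ready, New, Running, Blocked}.

{Terminated, Ready, New, Running, Blocked}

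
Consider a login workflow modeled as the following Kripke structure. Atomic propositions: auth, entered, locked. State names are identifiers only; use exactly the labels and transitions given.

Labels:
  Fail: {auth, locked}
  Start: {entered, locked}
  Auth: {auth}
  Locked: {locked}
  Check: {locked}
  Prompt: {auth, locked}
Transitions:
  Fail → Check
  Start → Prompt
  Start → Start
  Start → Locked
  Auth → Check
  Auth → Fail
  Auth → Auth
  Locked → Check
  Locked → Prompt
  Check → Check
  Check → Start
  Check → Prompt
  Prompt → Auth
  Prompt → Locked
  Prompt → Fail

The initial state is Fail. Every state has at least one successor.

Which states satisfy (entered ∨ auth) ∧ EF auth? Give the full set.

{Fail, Start, Auth, Prompt}

States satisfying entered ∨ auth: {Fail, Start, Auth, Prompt}.
States satisfying auth: {Fail, Auth, Prompt}.
States satisfying EF auth: {Fail, Start, Auth, Locked, Check, Prompt}.
States satisfying (entered ∨ auth) ∧ EF auth: {Fail, Start, Auth, Prompt}.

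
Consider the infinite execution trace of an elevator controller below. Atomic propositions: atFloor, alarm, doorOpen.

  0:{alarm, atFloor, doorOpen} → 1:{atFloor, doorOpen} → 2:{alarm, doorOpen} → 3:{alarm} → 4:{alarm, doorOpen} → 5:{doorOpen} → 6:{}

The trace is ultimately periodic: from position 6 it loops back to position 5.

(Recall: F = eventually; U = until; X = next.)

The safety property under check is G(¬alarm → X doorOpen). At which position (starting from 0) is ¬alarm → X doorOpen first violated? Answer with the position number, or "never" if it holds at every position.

5

Check ¬alarm → X doorOpen at each position in order: 0 ✓, 1 ✓, 2 ✓, 3 ✓, 4 ✓.
At position 5 the labels are {doorOpen} and the next position 6 has {}, so ¬alarm → X doorOpen is false there. This is the first violation.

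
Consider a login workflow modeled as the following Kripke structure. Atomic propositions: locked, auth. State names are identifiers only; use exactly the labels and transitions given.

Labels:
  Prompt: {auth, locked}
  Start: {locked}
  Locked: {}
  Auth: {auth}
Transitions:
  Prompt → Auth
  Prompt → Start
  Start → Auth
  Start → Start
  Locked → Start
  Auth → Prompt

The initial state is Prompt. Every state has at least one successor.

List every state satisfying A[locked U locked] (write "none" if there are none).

{Prompt, Start}

States satisfying locked: {Prompt, Start}.
States satisfying A[locked U locked]: {Prompt, Start}.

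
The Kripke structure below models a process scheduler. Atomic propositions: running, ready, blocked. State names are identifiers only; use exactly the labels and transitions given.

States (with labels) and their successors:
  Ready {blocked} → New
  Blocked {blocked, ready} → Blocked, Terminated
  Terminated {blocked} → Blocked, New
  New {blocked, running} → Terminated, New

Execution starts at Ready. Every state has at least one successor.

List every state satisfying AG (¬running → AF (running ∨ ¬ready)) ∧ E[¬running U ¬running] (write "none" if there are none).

States satisfying ¬running → AF (running ∨ ¬ready): {Ready, Terminated, New}.
States satisfying AG (¬running → AF (running ∨ ¬ready)): ∅.
States satisfying ¬running: {Ready, Blocked, Terminated}.
States satisfying E[¬running U ¬running]: {Ready, Blocked, Terminated}.
States satisfying AG (¬running → AF (running ∨ ¬ready)) ∧ E[¬running U ¬running]: ∅.

none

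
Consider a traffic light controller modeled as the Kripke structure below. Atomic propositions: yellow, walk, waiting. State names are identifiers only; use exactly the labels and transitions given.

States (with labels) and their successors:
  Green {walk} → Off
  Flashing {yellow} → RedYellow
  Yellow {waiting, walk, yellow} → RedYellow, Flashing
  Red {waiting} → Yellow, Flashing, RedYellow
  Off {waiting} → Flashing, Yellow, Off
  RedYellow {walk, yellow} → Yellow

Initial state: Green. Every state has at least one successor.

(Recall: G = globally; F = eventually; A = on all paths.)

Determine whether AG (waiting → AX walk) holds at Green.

No

States satisfying waiting → AX walk: {Green, Flashing, RedYellow}.
States satisfying AG (waiting → AX walk): ∅.
Off is reachable from Green and violates waiting → AX walk, so AG fails at Green.
Green ∉ Sat(AG (waiting → AX walk)).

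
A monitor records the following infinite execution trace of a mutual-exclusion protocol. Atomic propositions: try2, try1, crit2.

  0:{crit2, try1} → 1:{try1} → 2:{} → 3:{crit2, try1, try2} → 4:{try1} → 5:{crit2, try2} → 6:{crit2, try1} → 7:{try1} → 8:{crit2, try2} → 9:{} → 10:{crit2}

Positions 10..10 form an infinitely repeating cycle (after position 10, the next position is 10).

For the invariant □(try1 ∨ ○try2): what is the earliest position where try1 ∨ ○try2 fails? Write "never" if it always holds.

Check try1 ∨ ○try2 at each position in order: 0 ✓, 1 ✓, 2 ✓, 3 ✓, 4 ✓.
At position 5 the labels are {crit2, try2} and the next position 6 has {crit2, try1}, so try1 ∨ ○try2 is false there. This is the first violation.

5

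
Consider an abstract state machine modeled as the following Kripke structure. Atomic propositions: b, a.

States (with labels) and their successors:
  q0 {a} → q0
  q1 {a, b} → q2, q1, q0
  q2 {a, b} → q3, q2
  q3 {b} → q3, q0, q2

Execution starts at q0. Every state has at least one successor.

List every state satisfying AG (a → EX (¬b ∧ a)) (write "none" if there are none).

{q0}

States satisfying a → EX (¬b ∧ a): {q0, q1, q3}.
States satisfying AG (a → EX (¬b ∧ a)): {q0}.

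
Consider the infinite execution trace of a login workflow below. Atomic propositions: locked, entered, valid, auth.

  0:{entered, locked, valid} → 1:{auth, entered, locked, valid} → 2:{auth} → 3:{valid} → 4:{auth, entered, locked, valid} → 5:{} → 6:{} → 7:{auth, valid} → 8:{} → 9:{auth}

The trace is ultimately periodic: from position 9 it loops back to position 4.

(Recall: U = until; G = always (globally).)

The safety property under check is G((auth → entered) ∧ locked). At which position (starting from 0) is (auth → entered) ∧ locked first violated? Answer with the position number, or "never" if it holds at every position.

2

Check (auth → entered) ∧ locked at each position in order: 0 ✓, 1 ✓.
At position 2 the labels are {auth}, so (auth → entered) ∧ locked is false there. This is the first violation.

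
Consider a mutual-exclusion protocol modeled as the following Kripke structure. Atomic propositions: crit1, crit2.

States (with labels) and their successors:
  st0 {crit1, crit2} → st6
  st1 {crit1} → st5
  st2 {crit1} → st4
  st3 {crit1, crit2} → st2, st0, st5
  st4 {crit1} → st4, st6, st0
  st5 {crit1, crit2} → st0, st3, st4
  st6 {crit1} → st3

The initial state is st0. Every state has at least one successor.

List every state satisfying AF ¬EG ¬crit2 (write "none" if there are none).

{st0, st1, st3, st5, st6}

States satisfying ¬EG ¬crit2: {st0, st1, st3, st5, st6}.
States satisfying AF ¬EG ¬crit2: {st0, st1, st3, st5, st6}.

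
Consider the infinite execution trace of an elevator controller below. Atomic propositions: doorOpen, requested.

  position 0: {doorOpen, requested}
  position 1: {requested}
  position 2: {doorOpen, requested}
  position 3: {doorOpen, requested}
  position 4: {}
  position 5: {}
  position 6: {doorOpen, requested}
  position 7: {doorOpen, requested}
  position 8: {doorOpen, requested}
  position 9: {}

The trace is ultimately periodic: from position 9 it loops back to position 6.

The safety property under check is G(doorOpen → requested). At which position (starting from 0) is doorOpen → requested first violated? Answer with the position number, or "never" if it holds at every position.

never

doorOpen → requested holds at every position 0..9, and those are all the positions the trace ever visits, so the invariant G(doorOpen → requested) is never violated.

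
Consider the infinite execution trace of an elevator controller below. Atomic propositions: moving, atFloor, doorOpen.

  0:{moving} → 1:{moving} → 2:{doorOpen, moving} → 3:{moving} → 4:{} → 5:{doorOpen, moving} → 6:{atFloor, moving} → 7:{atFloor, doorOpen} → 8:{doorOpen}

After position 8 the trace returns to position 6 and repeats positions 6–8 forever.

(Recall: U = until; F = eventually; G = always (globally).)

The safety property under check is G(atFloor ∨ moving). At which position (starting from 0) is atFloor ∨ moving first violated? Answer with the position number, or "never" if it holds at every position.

Check atFloor ∨ moving at each position in order: 0 ✓, 1 ✓, 2 ✓, 3 ✓.
At position 4 the labels are {}, so atFloor ∨ moving is false there. This is the first violation.

4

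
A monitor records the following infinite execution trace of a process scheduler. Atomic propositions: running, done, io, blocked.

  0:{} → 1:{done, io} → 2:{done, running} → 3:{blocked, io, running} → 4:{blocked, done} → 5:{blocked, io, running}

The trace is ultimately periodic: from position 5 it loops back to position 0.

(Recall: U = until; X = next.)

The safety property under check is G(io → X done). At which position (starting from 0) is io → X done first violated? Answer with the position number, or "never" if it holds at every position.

Check io → X done at each position in order: 0 ✓, 1 ✓, 2 ✓, 3 ✓, 4 ✓.
At position 5 the labels are {blocked, io, running} and the next position 0 has {}, so io → X done is false there. This is the first violation.

5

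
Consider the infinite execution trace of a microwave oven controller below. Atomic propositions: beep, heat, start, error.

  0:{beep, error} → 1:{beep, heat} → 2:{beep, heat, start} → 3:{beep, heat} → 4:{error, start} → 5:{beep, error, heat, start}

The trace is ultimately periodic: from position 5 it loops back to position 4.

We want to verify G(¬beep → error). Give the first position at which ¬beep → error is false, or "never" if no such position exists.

¬beep → error holds at every position 0..5, and those are all the positions the trace ever visits, so the invariant G(¬beep → error) is never violated.

never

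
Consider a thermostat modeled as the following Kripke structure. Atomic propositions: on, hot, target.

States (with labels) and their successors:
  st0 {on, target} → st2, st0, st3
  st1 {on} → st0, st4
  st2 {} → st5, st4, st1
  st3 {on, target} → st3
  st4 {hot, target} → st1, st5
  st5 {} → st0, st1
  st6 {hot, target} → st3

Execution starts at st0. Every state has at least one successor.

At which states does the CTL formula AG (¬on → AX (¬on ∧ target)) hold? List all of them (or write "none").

States satisfying ¬on → AX (¬on ∧ target): {st0, st1, st3}.
States satisfying AG (¬on → AX (¬on ∧ target)): {st3}.

{st3}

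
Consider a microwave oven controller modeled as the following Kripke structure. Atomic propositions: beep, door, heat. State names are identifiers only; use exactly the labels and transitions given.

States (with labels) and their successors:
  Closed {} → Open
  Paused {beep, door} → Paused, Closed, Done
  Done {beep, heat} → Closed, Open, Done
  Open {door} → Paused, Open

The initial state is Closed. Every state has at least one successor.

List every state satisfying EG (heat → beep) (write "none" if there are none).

States satisfying heat → beep: {Closed, Paused, Done, Open}.
States satisfying EG (heat → beep): {Closed, Paused, Done, Open}.

{Closed, Paused, Done, Open}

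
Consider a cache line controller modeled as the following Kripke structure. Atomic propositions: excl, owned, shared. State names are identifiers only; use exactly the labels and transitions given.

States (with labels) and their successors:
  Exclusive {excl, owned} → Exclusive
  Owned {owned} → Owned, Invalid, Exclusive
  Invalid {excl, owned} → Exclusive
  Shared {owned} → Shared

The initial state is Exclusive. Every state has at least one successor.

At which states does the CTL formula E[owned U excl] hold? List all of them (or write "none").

{Exclusive, Owned, Invalid}

States satisfying owned: {Exclusive, Owned, Invalid, Shared}.
States satisfying excl: {Exclusive, Invalid}.
States satisfying E[owned U excl]: {Exclusive, Owned, Invalid}.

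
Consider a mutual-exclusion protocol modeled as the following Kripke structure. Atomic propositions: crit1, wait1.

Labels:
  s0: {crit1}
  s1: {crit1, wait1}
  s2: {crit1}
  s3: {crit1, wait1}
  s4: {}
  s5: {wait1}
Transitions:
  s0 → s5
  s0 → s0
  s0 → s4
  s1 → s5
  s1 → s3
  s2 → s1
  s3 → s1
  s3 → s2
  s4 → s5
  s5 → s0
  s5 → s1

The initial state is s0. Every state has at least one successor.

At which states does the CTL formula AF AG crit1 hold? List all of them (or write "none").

States satisfying AG crit1: ∅.
States satisfying AF AG crit1: ∅.

none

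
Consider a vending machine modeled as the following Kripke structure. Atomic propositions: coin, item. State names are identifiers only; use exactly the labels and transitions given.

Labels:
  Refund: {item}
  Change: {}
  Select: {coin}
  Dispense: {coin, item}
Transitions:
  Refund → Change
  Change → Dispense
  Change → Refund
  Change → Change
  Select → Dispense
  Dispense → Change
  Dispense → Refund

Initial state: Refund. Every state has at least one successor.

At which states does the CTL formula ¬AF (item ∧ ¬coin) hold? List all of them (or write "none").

{Change, Select, Dispense}

States satisfying item ∧ ¬coin: {Refund}.
States satisfying AF (item ∧ ¬coin): {Refund}.
States satisfying ¬AF (item ∧ ¬coin): {Change, Select, Dispense}.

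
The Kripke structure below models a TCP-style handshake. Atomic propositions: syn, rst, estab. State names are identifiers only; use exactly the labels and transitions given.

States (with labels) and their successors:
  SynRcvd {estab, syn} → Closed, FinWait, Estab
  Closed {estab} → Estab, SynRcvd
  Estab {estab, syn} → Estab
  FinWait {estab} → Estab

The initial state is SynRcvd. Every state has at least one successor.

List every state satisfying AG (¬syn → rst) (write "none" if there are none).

{Estab}

States satisfying ¬syn → rst: {SynRcvd, Estab}.
States satisfying AG (¬syn → rst): {Estab}.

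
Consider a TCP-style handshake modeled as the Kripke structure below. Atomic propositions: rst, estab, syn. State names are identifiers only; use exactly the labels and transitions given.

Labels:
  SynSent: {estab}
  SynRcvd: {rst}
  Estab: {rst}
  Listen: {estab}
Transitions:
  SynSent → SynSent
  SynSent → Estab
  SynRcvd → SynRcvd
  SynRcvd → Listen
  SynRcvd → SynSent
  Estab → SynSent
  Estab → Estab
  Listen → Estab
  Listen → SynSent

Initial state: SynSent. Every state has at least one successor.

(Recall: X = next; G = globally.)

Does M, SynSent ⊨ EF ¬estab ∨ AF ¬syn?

Satisfied

States satisfying ¬estab: {SynRcvd, Estab}.
States satisfying EF ¬estab: {SynSent, SynRcvd, Estab, Listen}.
States satisfying ¬syn: {SynSent, SynRcvd, Estab, Listen}.
States satisfying AF ¬syn: {SynSent, SynRcvd, Estab, Listen}.
States satisfying EF ¬estab ∨ AF ¬syn: {SynSent, SynRcvd, Estab, Listen}.
SynSent ∈ Sat(EF ¬estab ∨ AF ¬syn).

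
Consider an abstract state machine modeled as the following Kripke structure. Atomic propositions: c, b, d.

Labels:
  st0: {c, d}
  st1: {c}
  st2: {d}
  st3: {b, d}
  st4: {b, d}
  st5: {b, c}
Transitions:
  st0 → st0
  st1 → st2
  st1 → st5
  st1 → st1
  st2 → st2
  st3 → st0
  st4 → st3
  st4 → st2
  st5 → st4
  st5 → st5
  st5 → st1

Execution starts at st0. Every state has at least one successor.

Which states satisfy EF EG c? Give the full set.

{st0, st1, st3, st4, st5}

States satisfying EG c: {st0, st1, st5}.
States satisfying EF EG c: {st0, st1, st3, st4, st5}.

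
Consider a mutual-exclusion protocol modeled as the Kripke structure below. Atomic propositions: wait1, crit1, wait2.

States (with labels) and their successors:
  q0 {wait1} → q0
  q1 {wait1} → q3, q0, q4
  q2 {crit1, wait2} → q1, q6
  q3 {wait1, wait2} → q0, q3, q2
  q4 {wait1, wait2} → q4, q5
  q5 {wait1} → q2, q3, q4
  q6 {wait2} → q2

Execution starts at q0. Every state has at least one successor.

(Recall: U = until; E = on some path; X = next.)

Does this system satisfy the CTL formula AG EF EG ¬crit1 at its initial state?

States satisfying EF EG ¬crit1: {q0, q1, q2, q3, q4, q5, q6}.
States satisfying AG EF EG ¬crit1: {q0, q1, q2, q3, q4, q5, q6}.
Every state reachable from q0 satisfies EF EG ¬crit1.
q0 ∈ Sat(AG EF EG ¬crit1).

Yes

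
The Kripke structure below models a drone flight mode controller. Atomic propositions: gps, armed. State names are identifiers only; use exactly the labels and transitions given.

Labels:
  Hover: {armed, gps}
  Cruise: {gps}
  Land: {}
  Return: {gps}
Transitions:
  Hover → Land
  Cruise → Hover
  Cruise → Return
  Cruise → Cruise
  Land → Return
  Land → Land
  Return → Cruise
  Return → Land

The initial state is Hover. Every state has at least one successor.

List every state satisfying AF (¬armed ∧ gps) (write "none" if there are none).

{Cruise, Return}

States satisfying ¬armed ∧ gps: {Cruise, Return}.
States satisfying AF (¬armed ∧ gps): {Cruise, Return}.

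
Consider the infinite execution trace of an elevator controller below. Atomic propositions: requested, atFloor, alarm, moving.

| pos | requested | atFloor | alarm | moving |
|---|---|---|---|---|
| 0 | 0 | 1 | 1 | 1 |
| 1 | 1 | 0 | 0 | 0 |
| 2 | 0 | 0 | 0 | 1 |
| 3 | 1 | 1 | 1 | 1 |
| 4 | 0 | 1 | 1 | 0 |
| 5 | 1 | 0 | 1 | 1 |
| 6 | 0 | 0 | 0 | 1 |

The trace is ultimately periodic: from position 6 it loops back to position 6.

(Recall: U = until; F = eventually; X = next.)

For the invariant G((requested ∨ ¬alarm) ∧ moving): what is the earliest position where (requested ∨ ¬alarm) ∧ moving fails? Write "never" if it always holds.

At position 0 the labels are {alarm, atFloor, moving}, so (requested ∨ ¬alarm) ∧ moving is false there. This is the first violation.

0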